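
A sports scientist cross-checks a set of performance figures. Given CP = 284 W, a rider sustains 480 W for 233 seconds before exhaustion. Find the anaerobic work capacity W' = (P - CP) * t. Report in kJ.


Excess power = 480 - 284 = 196 W
Work above CP = 196 * 233 = 45668 J
W' = 45.668 kJ

45.668 kJ


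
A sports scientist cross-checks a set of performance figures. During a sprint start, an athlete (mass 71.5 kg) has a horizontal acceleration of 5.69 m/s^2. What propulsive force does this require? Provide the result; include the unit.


Propulsive force = mass * acceleration
= 71.5 kg * 5.69 m/s^2
= 406.84 N

406.84 N


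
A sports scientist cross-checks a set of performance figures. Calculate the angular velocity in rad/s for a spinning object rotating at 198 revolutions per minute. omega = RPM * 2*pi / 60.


omega = RPM * 2*pi / 60
= 198 * 6.28318531 / 60
= 20.735 rad/s

20.735 rad/s


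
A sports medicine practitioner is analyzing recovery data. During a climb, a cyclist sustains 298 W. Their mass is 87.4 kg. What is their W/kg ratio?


Power-to-weight = 298 W / 87.4 kg
= 3.41 W/kg

3.41 W/kg


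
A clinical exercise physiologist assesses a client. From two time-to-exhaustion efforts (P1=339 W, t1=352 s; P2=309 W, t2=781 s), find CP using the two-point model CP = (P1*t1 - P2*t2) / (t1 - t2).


Work in trial 1 = 119328 J
Work in trial 2 = 241329 J
Delta work = -122001 J
Delta time = -429 s
CP = -122001 / -429 = 284.38 W

284.38 W


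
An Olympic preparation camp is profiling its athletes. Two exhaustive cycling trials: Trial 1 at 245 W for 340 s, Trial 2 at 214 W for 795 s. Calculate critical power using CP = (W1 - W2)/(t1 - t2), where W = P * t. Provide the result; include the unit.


W1 = 245 * 340 = 83300 J
W2 = 214 * 795 = 170130 J
CP = (83300 - 170130) / (340 - 795)
= -86830 / -455
= 190.84 W

190.84 W


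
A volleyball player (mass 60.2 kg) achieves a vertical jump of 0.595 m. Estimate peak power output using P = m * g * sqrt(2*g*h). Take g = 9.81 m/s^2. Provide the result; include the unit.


2 * g * h = 2 * 9.81 * 0.595 = 11.6739
sqrt(11.6739) = 3.416709 m/s
P = 60.2 * 9.81 * 3.416709 = 2017.78 W

2017.78 W


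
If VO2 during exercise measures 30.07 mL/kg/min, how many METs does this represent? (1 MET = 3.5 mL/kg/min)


METs = VO2 / 3.5 = 30.07 / 3.5 = 8.59

8.59 METs


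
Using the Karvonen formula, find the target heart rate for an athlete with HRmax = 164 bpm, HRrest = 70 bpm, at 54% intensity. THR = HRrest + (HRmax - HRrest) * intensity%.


HRR = 164 - 70 = 94
THR = 70 + 94 * 0.54
= 70 + 50.76
= 120.76 bpm

120.76 bpm


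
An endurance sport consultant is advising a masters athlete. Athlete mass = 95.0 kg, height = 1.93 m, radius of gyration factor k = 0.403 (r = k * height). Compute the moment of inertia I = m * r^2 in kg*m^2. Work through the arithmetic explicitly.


r = k * height = 0.403 * 1.93 = 0.77779 m
r^2 = 0.77779^2 = 0.604957
I = 95.0 * 0.604957 = 57.471 kg*m^2

57.471 kg*m^2


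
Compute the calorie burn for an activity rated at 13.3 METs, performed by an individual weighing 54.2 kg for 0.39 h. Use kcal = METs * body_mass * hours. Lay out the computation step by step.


Product of METs and mass = 13.3 * 54.2 = 720.86
Total kcal = 720.86 * 0.39 = 281.14 kcal

281.14 kcal


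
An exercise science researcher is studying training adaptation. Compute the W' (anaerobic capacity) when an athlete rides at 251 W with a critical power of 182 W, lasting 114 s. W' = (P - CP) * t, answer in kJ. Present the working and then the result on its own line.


Above-CP power = 69 W
Duration = 114 s
W' = 69 * 114 = 7866 J
Convert: 7866 / 1000 = 7.866 kJ

7.866 kJ


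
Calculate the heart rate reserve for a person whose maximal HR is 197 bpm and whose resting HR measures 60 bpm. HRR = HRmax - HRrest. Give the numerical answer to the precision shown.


HRmax = 197 bpm
HRrest = 60 bpm
HRR = 197 - 60 = 137 bpm

137 bpm


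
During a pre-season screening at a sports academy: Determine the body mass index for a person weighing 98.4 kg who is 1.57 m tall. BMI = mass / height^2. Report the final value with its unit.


BMI = mass / height^2
= 98.4 / 1.57^2
= 98.4 / 2.4649
= 39.92 kg/m^2

39.92 kg/m^2


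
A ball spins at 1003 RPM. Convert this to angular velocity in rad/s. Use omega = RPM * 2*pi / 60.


omega = 1003 * 2 * pi / 60
= 1003 * 6.28318531 / 60
= 6302.035 / 60
= 105.034 rad/s

105.034 rad/s


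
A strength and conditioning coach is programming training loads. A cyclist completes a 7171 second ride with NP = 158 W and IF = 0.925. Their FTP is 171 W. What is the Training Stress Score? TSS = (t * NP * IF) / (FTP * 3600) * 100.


t * NP * IF = 7171 * 158 * 0.925 = 1048041.65
FTP * 3600 = 615600
TSS = (1048041.65 / 615600) * 100 = 170.25

170.25 TSS


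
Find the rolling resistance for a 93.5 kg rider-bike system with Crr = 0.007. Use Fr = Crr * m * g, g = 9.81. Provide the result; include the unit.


m * g = 93.5 * 9.81 = 917.235 N
Fr = 0.007 * 917.235 = 6.421 N

6.421 N


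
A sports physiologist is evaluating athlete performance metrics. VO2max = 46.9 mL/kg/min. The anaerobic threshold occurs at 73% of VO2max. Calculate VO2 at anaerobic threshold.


AT fraction = 73 / 100 = 0.73
AT VO2 = 46.9 * 0.73
= 34.24 mL/kg/min

34.24 mL/kg/min


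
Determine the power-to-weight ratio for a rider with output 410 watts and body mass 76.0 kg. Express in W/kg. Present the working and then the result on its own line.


P/W = 410 / 76.0 = 5.395 W/kg

5.395 W/kg


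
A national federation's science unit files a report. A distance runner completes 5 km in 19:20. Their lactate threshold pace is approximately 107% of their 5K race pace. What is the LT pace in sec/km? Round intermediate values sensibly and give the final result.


Convert to seconds: 19 min 20 s = 1160 s
Pace per km = 1160 / 5 = 232.0 s/km
LT pace = 232.0 * 1.07 = 248.24 s/km

248.24 s/km


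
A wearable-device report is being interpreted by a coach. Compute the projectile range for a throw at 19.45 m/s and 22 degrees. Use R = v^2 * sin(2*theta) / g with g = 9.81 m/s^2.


Two times the angle = 44 degrees
sin(44) = 0.694658
R = 378.3025 * 0.694658 / 9.81 = 26.788 m

26.788 m


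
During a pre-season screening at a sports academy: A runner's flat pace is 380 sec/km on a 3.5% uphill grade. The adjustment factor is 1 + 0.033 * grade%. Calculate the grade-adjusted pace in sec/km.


Factor = 1 + 0.033 * 3.5 = 1.1155
Adjusted pace = 380 * 1.1155
= 423.89 sec/km

423.89 s/km


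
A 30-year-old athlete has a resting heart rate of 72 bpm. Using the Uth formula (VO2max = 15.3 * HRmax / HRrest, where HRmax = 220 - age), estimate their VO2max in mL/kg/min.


HRmax = 220 - 30 = 190 bpm
Ratio = HRmax / HRrest = 190 / 72 = 2.6389
VO2max = 15.3 * 2.6389 = 40.38 mL/kg/min

40.38 mL/kg/min


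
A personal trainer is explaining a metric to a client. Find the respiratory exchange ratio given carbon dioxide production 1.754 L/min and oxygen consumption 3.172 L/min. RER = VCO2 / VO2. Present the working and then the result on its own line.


VCO2 = 1.754 L/min
VO2 = 3.172 L/min
RER = 1.754 / 3.172 = 0.553

0.553


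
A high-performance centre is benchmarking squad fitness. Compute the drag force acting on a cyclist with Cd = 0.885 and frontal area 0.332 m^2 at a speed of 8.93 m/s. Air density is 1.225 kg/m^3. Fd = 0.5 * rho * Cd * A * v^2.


Step 1: v^2 = 79.7449
Step 2: Fd = 0.5 * 1.225 * 0.885 * 0.332 * 79.7449
= 14.351 N

14.351 N


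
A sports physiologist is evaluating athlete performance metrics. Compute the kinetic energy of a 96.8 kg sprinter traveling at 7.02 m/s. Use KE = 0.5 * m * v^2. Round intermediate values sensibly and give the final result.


Velocity squared = 49.2804
KE = 0.5 * 96.8 * 49.2804 = 2385.17 J

2385.17 J


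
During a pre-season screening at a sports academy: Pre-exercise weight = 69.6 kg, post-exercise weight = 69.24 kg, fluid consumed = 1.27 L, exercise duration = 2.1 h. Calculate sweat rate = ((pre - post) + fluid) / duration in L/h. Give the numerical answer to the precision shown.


Weight loss = 69.6 - 69.24 = 0.36 kg (approx L)
Total sweat = 0.36 + 1.27 = 1.63 L
Sweat rate = 1.63 / 2.1 = 0.776 L/h

0.776 L/h


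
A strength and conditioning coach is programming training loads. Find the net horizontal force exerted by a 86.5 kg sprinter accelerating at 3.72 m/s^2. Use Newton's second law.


Newton's second law: F = m * a
F = 86.5 * 3.72 = 321.78 N

321.78 N


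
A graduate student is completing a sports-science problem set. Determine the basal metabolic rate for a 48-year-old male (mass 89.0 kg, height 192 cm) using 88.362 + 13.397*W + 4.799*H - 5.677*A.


BMR = 88.362 + 13.397*89.0 + 4.799*192 - 5.677*48
= 1929.61 kcal/day

1929.61 kcal/day


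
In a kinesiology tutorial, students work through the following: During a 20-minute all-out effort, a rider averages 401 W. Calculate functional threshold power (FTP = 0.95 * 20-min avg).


FTP = 0.95 * 401
= 380.95 W

380.95 W


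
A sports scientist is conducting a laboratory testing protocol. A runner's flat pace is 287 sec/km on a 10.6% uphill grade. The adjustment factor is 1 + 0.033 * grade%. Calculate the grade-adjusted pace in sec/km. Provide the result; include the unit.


Factor = 1 + 0.033 * 10.6 = 1.3498
Adjusted pace = 287 * 1.3498
= 387.39 sec/km

387.39 s/km


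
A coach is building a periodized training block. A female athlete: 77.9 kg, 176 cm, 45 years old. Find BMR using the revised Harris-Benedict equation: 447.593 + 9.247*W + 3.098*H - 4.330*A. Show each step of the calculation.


Intercept = 447.593
Weight contribution = 9.247 * 77.9 = 720.3413
Height contribution = 3.098 * 176 = 545.248
Age contribution = 4.33 * 45 = 194.85
BMR = 447.593 + 720.3413 + 545.248 - 194.85
= 1518.33 kcal/day

1518.33 kcal/day


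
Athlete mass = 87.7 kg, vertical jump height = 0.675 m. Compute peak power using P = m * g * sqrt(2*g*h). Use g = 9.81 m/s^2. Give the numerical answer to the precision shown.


sqrt(2 * 9.81 * 0.675) = sqrt(13.2435) = 3.639162 m/s
P = 87.7 * 9.81 * 3.639162
= 3130.91 W

3130.91 W


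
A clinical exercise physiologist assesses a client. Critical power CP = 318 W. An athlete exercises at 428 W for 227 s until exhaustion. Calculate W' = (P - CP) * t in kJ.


P - CP = 428 - 318 = 110 W
W' = 110 * 227 = 24970 J
= 24970 / 1000 = 24.97 kJ

24.97 kJ


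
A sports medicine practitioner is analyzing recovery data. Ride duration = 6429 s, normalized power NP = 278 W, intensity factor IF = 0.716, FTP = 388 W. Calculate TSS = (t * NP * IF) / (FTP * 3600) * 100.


Numerator = 6429 * 278 * 0.716 = 1279679.592
Denominator = 388 * 3600 = 1396800
TSS = 1279679.592 / 1396800 * 100
= 91.62

91.62 TSS


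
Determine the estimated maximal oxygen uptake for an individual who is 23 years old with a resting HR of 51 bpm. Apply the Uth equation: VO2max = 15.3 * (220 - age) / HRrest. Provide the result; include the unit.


HRmax = 220 - 23 = 197
VO2max = 15.3 * (197 / 51)
= 15.3 * 3.8627
= 59.1 mL/kg/min

59.1 mL/kg/min


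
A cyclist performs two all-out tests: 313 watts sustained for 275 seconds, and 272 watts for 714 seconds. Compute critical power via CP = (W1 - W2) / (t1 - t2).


W1 = P1 * t1 = 313 * 275 = 86075 J
W2 = P2 * t2 = 272 * 714 = 194208 J
CP = (86075 - 194208) / (275 - 714)
= 246.32 W

246.32 W


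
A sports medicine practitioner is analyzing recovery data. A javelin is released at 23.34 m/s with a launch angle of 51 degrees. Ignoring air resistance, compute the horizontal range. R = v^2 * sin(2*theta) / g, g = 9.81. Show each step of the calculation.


Launch speed squared = 544.7556
sin(2 * 51 deg) = 0.978148
Range = 544.7556 * 0.978148 / 9.81
= 54.317 m

54.317 m


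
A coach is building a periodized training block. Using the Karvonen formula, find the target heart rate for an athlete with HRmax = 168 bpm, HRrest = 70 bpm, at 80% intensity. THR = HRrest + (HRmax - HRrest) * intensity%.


HRR = 168 - 70 = 98
THR = 70 + 98 * 0.8
= 70 + 78.4
= 148.4 bpm

148.4 bpm


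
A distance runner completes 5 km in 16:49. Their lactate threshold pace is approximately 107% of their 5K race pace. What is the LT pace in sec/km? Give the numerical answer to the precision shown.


Convert to seconds: 16 min 49 s = 1009 s
Pace per km = 1009 / 5 = 201.8 s/km
LT pace = 201.8 * 1.07 = 215.93 s/km

215.93 s/km


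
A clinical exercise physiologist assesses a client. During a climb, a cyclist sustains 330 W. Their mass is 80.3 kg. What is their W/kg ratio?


Power-to-weight = 330 W / 80.3 kg
= 4.11 W/kg

4.11 W/kg


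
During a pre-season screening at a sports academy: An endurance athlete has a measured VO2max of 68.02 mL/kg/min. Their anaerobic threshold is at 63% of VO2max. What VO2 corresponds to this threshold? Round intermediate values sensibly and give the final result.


Anaerobic threshold VO2 = VO2max * 63%
= 68.02 * 0.63
= 42.85 mL/kg/min

42.85 mL/kg/min


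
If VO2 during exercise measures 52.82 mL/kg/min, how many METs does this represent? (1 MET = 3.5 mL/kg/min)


METs = VO2 / 3.5 = 52.82 / 3.5 = 15.09

15.09 METs


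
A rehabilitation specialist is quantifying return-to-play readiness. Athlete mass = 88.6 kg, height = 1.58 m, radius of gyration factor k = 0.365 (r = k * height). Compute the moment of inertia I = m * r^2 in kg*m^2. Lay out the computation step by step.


r = k * height = 0.365 * 1.58 = 0.5767 m
r^2 = 0.5767^2 = 0.332583
I = 88.6 * 0.332583 = 29.467 kg*m^2

29.467 kg*m^2


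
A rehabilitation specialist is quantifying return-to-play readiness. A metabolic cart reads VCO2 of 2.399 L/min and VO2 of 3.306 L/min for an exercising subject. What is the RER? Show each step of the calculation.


RER = VCO2 / VO2 = 2.399 / 3.306 = 0.7257

0.7257


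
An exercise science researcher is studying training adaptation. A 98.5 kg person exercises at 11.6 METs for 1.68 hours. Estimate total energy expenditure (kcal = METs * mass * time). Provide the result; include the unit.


Energy = METs * mass(kg) * time(h)
= 11.6 * 98.5 * 1.68
= 1919.57 kcal

1919.57 kcal


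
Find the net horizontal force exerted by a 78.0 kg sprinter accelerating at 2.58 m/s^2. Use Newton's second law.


Newton's second law: F = m * a
F = 78.0 * 2.58 = 201.24 N

201.24 N


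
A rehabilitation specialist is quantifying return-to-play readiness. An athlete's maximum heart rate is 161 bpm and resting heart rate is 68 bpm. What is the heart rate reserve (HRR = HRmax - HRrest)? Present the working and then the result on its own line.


HRR = HRmax - HRrest
= 161 - 68
= 93 bpm

93 bpm


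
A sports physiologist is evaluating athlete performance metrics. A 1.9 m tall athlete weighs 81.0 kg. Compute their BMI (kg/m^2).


height^2 = 3.61 m^2
BMI = 81.0 / 3.61 = 22.44 kg/m^2

22.44 kg/m^2


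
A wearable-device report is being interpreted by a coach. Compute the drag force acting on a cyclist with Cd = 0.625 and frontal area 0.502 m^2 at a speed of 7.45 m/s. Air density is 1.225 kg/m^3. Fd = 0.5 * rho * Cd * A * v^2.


Step 1: v^2 = 55.5025
Step 2: Fd = 0.5 * 1.225 * 0.625 * 0.502 * 55.5025
= 10.666 N

10.666 N


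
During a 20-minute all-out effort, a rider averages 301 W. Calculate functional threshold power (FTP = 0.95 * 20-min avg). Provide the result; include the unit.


FTP = 0.95 * 301
= 285.95 W

285.95 W


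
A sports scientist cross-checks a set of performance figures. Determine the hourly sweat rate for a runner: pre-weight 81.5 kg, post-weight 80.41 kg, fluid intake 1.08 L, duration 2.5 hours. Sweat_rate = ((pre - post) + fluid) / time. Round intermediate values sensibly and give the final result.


Mass lost = 81.5 - 80.41 = 1.09 kg
Add fluid consumed: 1.09 + 1.08 = 2.17 L total sweat
Sweat rate = 2.17 / 2.5 = 0.868 L/h

0.868 L/h


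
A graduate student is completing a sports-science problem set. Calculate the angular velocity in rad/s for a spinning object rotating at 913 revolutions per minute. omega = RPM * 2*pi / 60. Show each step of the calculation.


omega = RPM * 2*pi / 60
= 913 * 6.28318531 / 60
= 95.609 rad/s

95.609 rad/s


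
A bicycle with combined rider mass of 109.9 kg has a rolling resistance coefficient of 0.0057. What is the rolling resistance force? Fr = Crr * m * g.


Fr = 0.0057 * 109.9 * 9.81
= 0.62643 * 9.81
= 6.145 N

6.145 N


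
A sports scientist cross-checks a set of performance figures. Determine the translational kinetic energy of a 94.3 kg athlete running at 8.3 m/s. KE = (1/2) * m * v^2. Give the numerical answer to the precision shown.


KE = 0.5 * m * v^2
= 0.5 * 94.3 * 8.3^2
= 0.5 * 94.3 * 68.89
= 3248.16 J

3248.16 J


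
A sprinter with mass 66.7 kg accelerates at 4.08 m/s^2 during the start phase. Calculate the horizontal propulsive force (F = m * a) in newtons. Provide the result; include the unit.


F = m * a
= 66.7 * 4.08
= 272.14 N

272.14 N


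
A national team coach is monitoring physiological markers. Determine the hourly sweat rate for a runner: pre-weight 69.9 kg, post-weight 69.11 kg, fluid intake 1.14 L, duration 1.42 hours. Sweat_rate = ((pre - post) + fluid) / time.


Mass lost = 69.9 - 69.11 = 0.79 kg
Add fluid consumed: 0.79 + 1.14 = 1.93 L total sweat
Sweat rate = 1.93 / 1.42 = 1.359 L/h

1.359 L/h


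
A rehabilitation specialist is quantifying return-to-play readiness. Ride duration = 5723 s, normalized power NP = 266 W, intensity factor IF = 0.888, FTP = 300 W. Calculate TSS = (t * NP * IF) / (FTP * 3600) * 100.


Numerator = 5723 * 266 * 0.888 = 1351818.384
Denominator = 300 * 3600 = 1080000
TSS = 1351818.384 / 1080000 * 100
= 125.17

125.17 TSS


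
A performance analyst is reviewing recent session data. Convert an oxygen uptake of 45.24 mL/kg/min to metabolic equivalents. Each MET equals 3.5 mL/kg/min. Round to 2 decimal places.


One MET = 3.5 mL/kg/min
Number of METs = 45.24 / 3.5
= 12.93 METs

12.93 METs


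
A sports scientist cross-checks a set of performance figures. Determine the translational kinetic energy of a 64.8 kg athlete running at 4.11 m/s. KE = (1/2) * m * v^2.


KE = 0.5 * m * v^2
= 0.5 * 64.8 * 4.11^2
= 0.5 * 64.8 * 16.8921
= 547.3 J

547.3 J


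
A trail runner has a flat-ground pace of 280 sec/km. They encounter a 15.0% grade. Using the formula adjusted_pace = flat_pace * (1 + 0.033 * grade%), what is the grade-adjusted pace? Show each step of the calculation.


Grade factor = 1 + 0.033 * 15.0 = 1.495
Adjusted = 280 * 1.495 = 418.6 sec/km

418.6 s/km


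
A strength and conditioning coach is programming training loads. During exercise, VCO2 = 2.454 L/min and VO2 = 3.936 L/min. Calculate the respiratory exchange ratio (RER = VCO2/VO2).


RER = VCO2 / VO2
= 2.454 / 3.936
= 0.6235

0.6235


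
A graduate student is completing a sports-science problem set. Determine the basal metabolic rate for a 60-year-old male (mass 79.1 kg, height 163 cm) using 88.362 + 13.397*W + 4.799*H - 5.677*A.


BMR = 88.362 + 13.397*79.1 + 4.799*163 - 5.677*60
= 1589.68 kcal/day

1589.68 kcal/day


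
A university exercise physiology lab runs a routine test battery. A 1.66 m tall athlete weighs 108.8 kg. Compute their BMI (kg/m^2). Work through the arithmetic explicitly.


height^2 = 2.7556 m^2
BMI = 108.8 / 2.7556 = 39.48 kg/m^2

39.48 kg/m^2


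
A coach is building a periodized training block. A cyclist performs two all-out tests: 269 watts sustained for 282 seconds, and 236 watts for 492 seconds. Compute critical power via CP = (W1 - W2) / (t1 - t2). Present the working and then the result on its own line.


W1 = P1 * t1 = 269 * 282 = 75858 J
W2 = P2 * t2 = 236 * 492 = 116112 J
CP = (75858 - 116112) / (282 - 492)
= 191.69 W

191.69 W


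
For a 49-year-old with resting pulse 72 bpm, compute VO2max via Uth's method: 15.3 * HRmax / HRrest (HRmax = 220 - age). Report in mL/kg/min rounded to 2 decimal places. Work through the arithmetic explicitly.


Step 1: HRmax = 220 - 49 = 171 bpm
Step 2: Ratio = 171 / 72 = 2.375
Step 3: VO2max = 15.3 * 2.375 = 36.34 mL/kg/min

36.34 mL/kg/min


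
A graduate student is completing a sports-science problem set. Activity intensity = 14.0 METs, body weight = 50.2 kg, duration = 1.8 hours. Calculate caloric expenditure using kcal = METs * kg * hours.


kcal = 14.0 * 50.2 * 1.8
= 702.8 * 1.8
= 1265.04 kcal

1265.04 kcal


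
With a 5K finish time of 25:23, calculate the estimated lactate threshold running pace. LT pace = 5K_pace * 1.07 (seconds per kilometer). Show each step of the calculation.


Race duration = 1523 s for 5 km
Average pace = 1523 / 5 = 304.6 s/km
LT pace = 304.6 * 1.07
= 325.92 s/km

325.92 s/km


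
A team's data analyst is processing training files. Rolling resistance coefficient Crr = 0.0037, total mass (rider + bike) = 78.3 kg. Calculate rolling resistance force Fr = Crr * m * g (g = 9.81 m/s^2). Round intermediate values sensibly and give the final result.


Fr = Crr * m * g
= 0.0037 * 78.3 * 9.81
= 2.842 N

2.842 N


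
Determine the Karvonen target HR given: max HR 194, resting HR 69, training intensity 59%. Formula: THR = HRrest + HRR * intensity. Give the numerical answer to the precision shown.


HRR = HRmax - HRrest = 194 - 69 = 125
THR = 69 + 125 * 0.59
= 142.75 bpm

142.75 bpm


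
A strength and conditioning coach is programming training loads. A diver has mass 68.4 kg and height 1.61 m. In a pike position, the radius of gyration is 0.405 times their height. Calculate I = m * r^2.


r = 0.405 * 1.61 = 0.65205 m
I = m * r^2 = 68.4 * 0.425169 = 29.082 kg*m^2

29.082 kg*m^2


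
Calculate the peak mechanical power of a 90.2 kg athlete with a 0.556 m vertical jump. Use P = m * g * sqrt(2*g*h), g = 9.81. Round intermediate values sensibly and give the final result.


First, sqrt(2gh) = sqrt(2 * 9.81 * 0.556)
= sqrt(10.90872) = 3.302835 m/s
Power = 90.2 * 9.81 * 3.302835 = 2922.55 W

2922.55 W


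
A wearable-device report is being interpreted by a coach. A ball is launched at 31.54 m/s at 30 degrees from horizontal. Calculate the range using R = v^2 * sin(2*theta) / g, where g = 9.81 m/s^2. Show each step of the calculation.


sin(2 * 30) = sin(60) = 0.866025
v^2 = 31.54^2 = 994.7716
R = 994.7716 * 0.866025 / 9.81
= 87.818 m

87.818 m


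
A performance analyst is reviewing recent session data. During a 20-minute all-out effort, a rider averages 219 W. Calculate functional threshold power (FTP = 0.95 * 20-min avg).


FTP = 0.95 * 219
= 208.05 W

208.05 W


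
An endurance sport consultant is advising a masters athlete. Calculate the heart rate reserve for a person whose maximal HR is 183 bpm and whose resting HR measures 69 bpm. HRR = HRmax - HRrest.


HRmax = 183 bpm
HRrest = 69 bpm
HRR = 183 - 69 = 114 bpm

114 bpm


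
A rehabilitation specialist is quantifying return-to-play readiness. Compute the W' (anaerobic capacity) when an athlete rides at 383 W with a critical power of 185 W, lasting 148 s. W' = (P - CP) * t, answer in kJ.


Above-CP power = 198 W
Duration = 148 s
W' = 198 * 148 = 29304 J
Convert: 29304 / 1000 = 29.304 kJ

29.304 kJ


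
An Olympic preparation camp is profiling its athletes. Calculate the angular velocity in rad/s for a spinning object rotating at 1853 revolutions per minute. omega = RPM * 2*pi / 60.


omega = RPM * 2*pi / 60
= 1853 * 6.28318531 / 60
= 194.046 rad/s

194.046 rad/s


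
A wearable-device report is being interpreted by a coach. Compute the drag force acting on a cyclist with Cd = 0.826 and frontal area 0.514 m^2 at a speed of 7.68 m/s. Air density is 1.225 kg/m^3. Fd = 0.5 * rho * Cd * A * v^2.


Step 1: v^2 = 58.9824
Step 2: Fd = 0.5 * 1.225 * 0.826 * 0.514 * 58.9824
= 15.338 N

15.338 N


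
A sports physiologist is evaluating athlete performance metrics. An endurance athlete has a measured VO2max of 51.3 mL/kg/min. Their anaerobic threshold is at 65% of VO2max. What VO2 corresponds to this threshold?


Anaerobic threshold VO2 = VO2max * 65%
= 51.3 * 0.65
= 33.35 mL/kg/min

33.35 mL/kg/min


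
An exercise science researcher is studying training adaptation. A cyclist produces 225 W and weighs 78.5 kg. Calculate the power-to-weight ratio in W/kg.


P/W = power / mass
= 225 / 78.5
= 2.866 W/kg

2.866 W/kg


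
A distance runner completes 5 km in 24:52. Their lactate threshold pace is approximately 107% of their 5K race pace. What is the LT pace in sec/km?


Convert to seconds: 24 min 52 s = 1492 s
Pace per km = 1492 / 5 = 298.4 s/km
LT pace = 298.4 * 1.07 = 319.29 s/km

319.29 s/km


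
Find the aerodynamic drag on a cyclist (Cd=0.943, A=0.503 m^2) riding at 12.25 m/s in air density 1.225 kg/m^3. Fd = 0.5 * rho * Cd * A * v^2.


Fd = 0.5 * 1.225 * 0.943 * 0.503 * 12.25^2
= 0.5 * 1.225 * 0.943 * 0.503 * 150.0625
= 43.597 N

43.597 N


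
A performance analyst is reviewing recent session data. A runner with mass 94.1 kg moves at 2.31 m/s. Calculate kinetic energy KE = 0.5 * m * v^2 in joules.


v^2 = 2.31^2 = 5.3361
KE = 0.5 * 94.1 * 5.3361
= 251.06 J

251.06 J


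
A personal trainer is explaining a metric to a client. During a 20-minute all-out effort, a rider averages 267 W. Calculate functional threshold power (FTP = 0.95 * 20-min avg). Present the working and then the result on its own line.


FTP = 0.95 * 267
= 253.65 W

253.65 W


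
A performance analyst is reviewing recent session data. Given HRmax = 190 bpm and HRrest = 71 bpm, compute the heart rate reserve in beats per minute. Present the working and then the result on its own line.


Heart rate reserve = maximum HR minus resting HR
HRR = 190 - 71 = 119 bpm

119 bpm


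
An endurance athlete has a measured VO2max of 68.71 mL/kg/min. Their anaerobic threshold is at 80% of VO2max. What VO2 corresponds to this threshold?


Anaerobic threshold VO2 = VO2max * 80%
= 68.71 * 0.8
= 54.97 mL/kg/min

54.97 mL/kg/min


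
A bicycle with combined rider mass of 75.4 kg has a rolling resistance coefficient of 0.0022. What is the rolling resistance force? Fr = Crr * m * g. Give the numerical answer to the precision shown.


Fr = 0.0022 * 75.4 * 9.81
= 0.16588 * 9.81
= 1.627 N

1.627 N


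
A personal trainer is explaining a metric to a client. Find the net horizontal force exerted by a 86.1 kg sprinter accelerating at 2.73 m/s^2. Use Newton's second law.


Newton's second law: F = m * a
F = 86.1 * 2.73 = 235.05 N

235.05 N


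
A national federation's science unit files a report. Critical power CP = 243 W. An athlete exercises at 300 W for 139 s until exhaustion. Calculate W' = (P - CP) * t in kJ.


P - CP = 300 - 243 = 57 W
W' = 57 * 139 = 7923 J
= 7923 / 1000 = 7.923 kJ

7.923 kJ


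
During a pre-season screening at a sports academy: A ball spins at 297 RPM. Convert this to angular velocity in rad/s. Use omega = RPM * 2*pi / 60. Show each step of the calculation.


omega = 297 * 2 * pi / 60
= 297 * 6.28318531 / 60
= 1866.106 / 60
= 31.102 rad/s

31.102 rad/s


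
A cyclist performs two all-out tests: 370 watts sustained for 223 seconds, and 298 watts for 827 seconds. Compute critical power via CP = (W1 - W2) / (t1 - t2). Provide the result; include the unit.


W1 = P1 * t1 = 370 * 223 = 82510 J
W2 = P2 * t2 = 298 * 827 = 246446 J
CP = (82510 - 246446) / (223 - 827)
= 271.42 W

271.42 W


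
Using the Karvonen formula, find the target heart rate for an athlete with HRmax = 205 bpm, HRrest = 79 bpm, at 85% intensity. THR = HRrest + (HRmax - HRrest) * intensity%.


HRR = 205 - 79 = 126
THR = 79 + 126 * 0.85
= 79 + 107.1
= 186.1 bpm

186.1 bpm


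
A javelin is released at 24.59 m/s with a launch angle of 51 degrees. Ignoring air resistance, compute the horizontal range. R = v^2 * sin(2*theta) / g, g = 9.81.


Launch speed squared = 604.6681
sin(2 * 51 deg) = 0.978148
Range = 604.6681 * 0.978148 / 9.81
= 60.291 m

60.291 m


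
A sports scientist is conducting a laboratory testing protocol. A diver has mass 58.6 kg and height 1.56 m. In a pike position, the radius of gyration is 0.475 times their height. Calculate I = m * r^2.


r = 0.475 * 1.56 = 0.741 m
I = m * r^2 = 58.6 * 0.549081 = 32.176 kg*m^2

32.176 kg*m^2


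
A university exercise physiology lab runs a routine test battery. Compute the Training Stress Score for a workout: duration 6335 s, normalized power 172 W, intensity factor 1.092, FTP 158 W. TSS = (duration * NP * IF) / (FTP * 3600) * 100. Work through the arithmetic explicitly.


Product = 6335 * 172 * 1.092 = 1189865.04
Base = 158 * 3600 = 568800
TSS = 1189865.04 / 568800 * 100 = 209.19

209.19 TSS


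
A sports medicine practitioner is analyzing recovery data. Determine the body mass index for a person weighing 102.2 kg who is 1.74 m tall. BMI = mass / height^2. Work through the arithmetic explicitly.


BMI = mass / height^2
= 102.2 / 1.74^2
= 102.2 / 3.0276
= 33.76 kg/m^2

33.76 kg/m^2


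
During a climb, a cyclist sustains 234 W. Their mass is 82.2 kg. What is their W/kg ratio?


Power-to-weight = 234 W / 82.2 kg
= 2.847 W/kg

2.847 W/kg


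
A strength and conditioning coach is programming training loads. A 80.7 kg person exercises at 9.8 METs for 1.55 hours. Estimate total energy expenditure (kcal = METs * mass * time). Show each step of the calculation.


Energy = METs * mass(kg) * time(h)
= 9.8 * 80.7 * 1.55
= 1225.83 kcal

1225.83 kcal


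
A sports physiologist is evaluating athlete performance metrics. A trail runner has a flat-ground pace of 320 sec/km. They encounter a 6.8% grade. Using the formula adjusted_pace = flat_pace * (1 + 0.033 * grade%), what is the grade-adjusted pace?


Grade factor = 1 + 0.033 * 6.8 = 1.2244
Adjusted = 320 * 1.2244 = 391.81 sec/km

391.81 s/km


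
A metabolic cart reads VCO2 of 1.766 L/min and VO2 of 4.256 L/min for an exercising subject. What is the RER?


RER = VCO2 / VO2 = 1.766 / 4.256 = 0.4149

0.4149


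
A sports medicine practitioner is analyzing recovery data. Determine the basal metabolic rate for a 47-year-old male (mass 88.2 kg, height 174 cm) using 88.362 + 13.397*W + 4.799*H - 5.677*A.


BMR = 88.362 + 13.397*88.2 + 4.799*174 - 5.677*47
= 1838.18 kcal/day

1838.18 kcal/day


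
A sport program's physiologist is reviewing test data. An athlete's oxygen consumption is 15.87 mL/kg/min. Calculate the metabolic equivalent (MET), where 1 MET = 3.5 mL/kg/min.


MET = VO2 / 3.5
= 15.87 / 3.5
= 4.53 METs

4.53 METs


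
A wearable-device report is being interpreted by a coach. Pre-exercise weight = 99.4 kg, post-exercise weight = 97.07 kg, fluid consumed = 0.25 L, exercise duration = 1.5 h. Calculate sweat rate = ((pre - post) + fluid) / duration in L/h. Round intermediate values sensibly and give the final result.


Weight loss = 99.4 - 97.07 = 2.33 kg (approx L)
Total sweat = 2.33 + 0.25 = 2.58 L
Sweat rate = 2.58 / 1.5 = 1.72 L/h

1.72 L/h


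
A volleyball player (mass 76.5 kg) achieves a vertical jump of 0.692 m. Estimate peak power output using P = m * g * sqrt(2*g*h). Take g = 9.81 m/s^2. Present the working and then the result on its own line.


2 * g * h = 2 * 9.81 * 0.692 = 13.57704
sqrt(13.57704) = 3.684704 m/s
P = 76.5 * 9.81 * 3.684704 = 2765.24 W

2765.24 W


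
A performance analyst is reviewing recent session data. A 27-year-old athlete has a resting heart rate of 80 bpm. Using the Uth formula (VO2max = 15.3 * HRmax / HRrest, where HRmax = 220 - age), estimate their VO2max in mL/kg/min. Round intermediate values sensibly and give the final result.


HRmax = 220 - 27 = 193 bpm
Ratio = HRmax / HRrest = 193 / 80 = 2.4125
VO2max = 15.3 * 2.4125 = 36.91 mL/kg/min

36.91 mL/kg/min


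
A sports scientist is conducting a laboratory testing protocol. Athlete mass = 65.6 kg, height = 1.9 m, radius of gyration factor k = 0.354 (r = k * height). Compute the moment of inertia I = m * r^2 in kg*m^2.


r = k * height = 0.354 * 1.9 = 0.6726 m
r^2 = 0.6726^2 = 0.452391
I = 65.6 * 0.452391 = 29.677 kg*m^2

29.677 kg*m^2


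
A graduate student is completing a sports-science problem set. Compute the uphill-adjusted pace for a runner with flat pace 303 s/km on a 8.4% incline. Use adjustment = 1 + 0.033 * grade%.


Adjustment factor = 1 + 0.033 * 8.4 = 1.2772
Grade-adjusted pace = 303 * 1.2772 = 386.99 s/km

386.99 s/km


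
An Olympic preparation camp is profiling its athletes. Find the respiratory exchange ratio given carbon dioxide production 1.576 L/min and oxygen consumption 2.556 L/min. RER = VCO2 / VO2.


VCO2 = 1.576 L/min
VO2 = 2.556 L/min
RER = 1.576 / 2.556 = 0.6166

0.6166


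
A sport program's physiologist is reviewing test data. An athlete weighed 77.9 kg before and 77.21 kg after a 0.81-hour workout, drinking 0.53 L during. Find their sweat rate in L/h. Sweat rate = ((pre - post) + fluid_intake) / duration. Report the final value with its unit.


Body mass change = 0.69 kg
Total sweat loss = 0.69 + 0.53 = 1.22 L
Rate = 1.22 / 0.81 = 1.506 L/h

1.506 L/h


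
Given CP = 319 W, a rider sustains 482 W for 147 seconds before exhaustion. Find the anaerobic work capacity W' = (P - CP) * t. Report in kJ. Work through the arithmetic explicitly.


Excess power = 482 - 319 = 163 W
Work above CP = 163 * 147 = 23961 J
W' = 23.961 kJ

23.961 kJ


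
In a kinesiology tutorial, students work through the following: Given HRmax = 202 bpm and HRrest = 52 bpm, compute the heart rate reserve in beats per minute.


Heart rate reserve = maximum HR minus resting HR
HRR = 202 - 52 = 150 bpm

150 bpm


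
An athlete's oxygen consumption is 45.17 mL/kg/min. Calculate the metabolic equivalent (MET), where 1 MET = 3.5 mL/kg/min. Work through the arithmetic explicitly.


MET = VO2 / 3.5
= 45.17 / 3.5
= 12.91 METs

12.91 METs


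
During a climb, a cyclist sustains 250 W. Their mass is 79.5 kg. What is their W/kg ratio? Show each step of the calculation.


Power-to-weight = 250 W / 79.5 kg
= 3.145 W/kg

3.145 W/kg


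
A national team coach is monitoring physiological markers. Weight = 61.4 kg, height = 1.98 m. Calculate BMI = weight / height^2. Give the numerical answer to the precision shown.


height^2 = 1.98^2 = 3.9204
BMI = 61.4 / 3.9204 = 15.66 kg/m^2

15.66 kg/m^2


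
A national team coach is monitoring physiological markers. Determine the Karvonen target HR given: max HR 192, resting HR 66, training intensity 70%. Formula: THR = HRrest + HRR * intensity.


HRR = HRmax - HRrest = 192 - 66 = 126
THR = 66 + 126 * 0.7
= 154.2 bpm

154.2 bpm


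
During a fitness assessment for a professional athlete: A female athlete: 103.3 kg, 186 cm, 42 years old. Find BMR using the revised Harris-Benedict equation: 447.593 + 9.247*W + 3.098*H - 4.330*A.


Intercept = 447.593
Weight contribution = 9.247 * 103.3 = 955.2151
Height contribution = 3.098 * 186 = 576.228
Age contribution = 4.33 * 42 = 181.86
BMR = 447.593 + 955.2151 + 576.228 - 181.86
= 1797.18 kcal/day

1797.18 kcal/day


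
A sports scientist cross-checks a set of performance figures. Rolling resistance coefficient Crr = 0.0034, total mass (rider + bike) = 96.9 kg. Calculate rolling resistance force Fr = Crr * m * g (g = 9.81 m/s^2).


Fr = Crr * m * g
= 0.0034 * 96.9 * 9.81
= 3.232 N

3.232 N


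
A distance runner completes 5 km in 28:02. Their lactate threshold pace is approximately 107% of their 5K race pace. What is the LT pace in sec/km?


Convert to seconds: 28 min 2 s = 1682 s
Pace per km = 1682 / 5 = 336.4 s/km
LT pace = 336.4 * 1.07 = 359.95 s/km

359.95 s/km


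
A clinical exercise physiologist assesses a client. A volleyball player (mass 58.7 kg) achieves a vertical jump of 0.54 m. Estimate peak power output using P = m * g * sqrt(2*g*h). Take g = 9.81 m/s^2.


2 * g * h = 2 * 9.81 * 0.54 = 10.5948
sqrt(10.5948) = 3.254965 m/s
P = 58.7 * 9.81 * 3.254965 = 1874.36 W

1874.36 W


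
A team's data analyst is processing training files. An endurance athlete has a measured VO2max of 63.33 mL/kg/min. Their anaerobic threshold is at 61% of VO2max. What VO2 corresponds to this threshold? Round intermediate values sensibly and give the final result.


Anaerobic threshold VO2 = VO2max * 61%
= 63.33 * 0.61
= 38.63 mL/kg/min

38.63 mL/kg/min


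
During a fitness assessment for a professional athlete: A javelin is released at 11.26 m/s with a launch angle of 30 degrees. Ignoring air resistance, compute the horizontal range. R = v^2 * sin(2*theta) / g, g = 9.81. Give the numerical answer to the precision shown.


Launch speed squared = 126.7876
sin(2 * 30 deg) = 0.866025
Range = 126.7876 * 0.866025 / 9.81
= 11.193 m

11.193 m


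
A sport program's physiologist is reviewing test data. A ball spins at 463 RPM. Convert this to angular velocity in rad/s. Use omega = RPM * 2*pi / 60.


omega = 463 * 2 * pi / 60
= 463 * 6.28318531 / 60
= 2909.115 / 60
= 48.485 rad/s

48.485 rad/s


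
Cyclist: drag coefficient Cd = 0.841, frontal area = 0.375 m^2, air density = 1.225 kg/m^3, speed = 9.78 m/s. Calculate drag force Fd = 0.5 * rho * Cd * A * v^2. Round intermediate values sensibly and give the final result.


v^2 = 9.78^2 = 95.6484
Fd = 0.5 * 1.225 * 0.841 * 0.375 * 95.6484
= 18.476 N

18.476 N


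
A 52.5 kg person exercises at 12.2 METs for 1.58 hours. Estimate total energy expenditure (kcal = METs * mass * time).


Energy = METs * mass(kg) * time(h)
= 12.2 * 52.5 * 1.58
= 1011.99 kcal

1011.99 kcal


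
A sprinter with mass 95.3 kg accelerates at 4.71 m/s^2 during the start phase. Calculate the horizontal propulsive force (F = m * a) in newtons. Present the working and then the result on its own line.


F = m * a
= 95.3 * 4.71
= 448.86 N

448.86 N


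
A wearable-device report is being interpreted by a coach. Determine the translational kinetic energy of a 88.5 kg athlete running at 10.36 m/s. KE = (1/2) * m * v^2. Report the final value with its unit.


KE = 0.5 * m * v^2
= 0.5 * 88.5 * 10.36^2
= 0.5 * 88.5 * 107.3296
= 4749.33 J

4749.33 J


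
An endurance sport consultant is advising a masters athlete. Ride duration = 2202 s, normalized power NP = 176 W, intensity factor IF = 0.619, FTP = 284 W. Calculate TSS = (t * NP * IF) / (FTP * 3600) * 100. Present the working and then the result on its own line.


Numerator = 2202 * 176 * 0.619 = 239894.688
Denominator = 284 * 3600 = 1022400
TSS = 239894.688 / 1022400 * 100
= 23.46

23.46 TSS


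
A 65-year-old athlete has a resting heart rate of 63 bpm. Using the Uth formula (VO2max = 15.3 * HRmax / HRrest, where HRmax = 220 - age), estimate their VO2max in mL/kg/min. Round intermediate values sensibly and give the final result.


HRmax = 220 - 65 = 155 bpm
Ratio = HRmax / HRrest = 155 / 63 = 2.4603
VO2max = 15.3 * 2.4603 = 37.64 mL/kg/min

37.64 mL/kg/min


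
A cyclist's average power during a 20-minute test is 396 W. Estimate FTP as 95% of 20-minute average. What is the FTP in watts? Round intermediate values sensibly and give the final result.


FTP = 20-min power * 0.95
= 396 * 0.95
= 376.2 W

376.2 W


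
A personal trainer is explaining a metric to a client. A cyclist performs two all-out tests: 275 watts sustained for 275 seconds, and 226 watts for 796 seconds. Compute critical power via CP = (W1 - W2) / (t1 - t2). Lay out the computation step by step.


W1 = P1 * t1 = 275 * 275 = 75625 J
W2 = P2 * t2 = 226 * 796 = 179896 J
CP = (75625 - 179896) / (275 - 796)
= 200.14 W

200.14 W


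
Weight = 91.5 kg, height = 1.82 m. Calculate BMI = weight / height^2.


height^2 = 1.82^2 = 3.3124
BMI = 91.5 / 3.3124 = 27.62 kg/m^2

27.62 kg/m^2


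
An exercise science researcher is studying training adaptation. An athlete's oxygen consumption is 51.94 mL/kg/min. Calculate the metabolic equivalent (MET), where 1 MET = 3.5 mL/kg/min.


MET = VO2 / 3.5
= 51.94 / 3.5
= 14.84 METs

14.84 METs


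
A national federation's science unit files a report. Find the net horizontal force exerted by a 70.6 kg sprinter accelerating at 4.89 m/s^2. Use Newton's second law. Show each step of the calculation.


Newton's second law: F = m * a
F = 70.6 * 4.89 = 345.23 N

345.23 N
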